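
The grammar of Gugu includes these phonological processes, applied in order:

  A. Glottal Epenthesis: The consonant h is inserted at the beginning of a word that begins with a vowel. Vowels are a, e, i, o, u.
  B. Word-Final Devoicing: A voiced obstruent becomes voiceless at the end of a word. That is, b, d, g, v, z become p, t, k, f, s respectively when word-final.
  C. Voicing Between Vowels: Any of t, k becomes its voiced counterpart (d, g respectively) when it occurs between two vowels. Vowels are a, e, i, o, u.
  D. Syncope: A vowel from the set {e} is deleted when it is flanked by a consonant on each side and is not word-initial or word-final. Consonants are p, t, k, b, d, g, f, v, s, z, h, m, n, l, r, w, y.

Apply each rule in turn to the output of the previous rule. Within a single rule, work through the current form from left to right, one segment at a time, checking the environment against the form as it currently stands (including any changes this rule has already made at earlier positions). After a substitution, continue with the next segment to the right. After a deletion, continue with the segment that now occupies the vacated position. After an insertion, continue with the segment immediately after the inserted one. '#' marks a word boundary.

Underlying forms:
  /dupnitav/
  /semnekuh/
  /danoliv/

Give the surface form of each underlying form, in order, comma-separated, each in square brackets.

[dupnidaf], [smnguh], [danolif]

/dupnitav/:
  A Glottal Epenthesis: no change — [dupnitav]
  B Word-Final Devoicing: [dupnitav] → [dupnitaf]
  C Voicing Between Vowels: [dupnitaf] → [dupnidaf]
  D Syncope: no change — [dupnidaf]
/semnekuh/:
  A Glottal Epenthesis: no change — [semnekuh]
  B Word-Final Devoicing: no change — [semnekuh]
  C Voicing Between Vowels: [semnekuh] → [semneguh]
  D Syncope: [semneguh] → [smnguh]
/danoliv/:
  A Glottal Epenthesis: no change — [danoliv]
  B Word-Final Devoicing: [danoliv] → [danolif]
  C Voicing Between Vowels: no change — [danolif]
  D Syncope: no change — [danolif]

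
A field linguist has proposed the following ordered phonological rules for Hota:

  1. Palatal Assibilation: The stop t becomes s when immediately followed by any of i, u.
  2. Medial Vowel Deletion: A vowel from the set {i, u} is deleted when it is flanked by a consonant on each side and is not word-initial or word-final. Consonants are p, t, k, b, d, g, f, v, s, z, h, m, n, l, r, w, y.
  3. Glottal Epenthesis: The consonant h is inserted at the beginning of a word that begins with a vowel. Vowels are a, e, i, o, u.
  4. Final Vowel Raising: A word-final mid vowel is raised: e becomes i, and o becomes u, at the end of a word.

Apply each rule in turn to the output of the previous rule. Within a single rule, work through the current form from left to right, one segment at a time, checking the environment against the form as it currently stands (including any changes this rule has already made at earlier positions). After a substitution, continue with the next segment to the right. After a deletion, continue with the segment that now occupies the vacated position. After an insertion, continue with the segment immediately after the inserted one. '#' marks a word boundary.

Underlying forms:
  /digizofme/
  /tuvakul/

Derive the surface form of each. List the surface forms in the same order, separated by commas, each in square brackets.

/digizofme/:
  1 Palatal Assibilation: no change — [digizofme]
  2 Medial Vowel Deletion: [digizofme] → [dgzofme]
  3 Glottal Epenthesis: no change — [dgzofme]
  4 Final Vowel Raising: [dgzofme] → [dgzofmi]
/tuvakul/:
  1 Palatal Assibilation: [tuvakul] → [suvakul]
  2 Medial Vowel Deletion: [suvakul] → [svakl]
  3 Glottal Epenthesis: no change — [svakl]
  4 Final Vowel Raising: no change — [svakl]

[dgzofmi], [svakl]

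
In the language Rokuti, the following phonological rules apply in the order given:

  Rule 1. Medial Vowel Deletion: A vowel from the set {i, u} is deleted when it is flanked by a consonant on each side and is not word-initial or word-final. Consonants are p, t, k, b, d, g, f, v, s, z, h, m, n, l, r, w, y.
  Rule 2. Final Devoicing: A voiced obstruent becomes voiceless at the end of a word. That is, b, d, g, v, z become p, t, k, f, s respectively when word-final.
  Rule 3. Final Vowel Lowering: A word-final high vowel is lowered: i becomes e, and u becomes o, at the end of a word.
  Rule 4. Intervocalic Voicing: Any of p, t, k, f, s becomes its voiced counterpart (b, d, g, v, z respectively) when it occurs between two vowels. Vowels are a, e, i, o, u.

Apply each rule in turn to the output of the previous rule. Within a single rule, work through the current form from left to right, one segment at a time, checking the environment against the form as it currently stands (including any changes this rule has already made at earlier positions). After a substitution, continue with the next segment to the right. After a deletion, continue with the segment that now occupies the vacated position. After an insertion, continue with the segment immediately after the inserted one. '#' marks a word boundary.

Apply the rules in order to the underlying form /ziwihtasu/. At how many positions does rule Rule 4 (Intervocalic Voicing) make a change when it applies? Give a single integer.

1

Rule 1 Medial Vowel Deletion: [ziwihtasu] → [zwhtasu]
Rule 2 Final Devoicing: no change — [zwhtasu]
Rule 3 Final Vowel Lowering: [zwhtasu] → [zwhtaso]
Rule 4 Intervocalic Voicing: [zwhtaso] → [zwhtazo]
Rule Rule 4 changed 1 position(s).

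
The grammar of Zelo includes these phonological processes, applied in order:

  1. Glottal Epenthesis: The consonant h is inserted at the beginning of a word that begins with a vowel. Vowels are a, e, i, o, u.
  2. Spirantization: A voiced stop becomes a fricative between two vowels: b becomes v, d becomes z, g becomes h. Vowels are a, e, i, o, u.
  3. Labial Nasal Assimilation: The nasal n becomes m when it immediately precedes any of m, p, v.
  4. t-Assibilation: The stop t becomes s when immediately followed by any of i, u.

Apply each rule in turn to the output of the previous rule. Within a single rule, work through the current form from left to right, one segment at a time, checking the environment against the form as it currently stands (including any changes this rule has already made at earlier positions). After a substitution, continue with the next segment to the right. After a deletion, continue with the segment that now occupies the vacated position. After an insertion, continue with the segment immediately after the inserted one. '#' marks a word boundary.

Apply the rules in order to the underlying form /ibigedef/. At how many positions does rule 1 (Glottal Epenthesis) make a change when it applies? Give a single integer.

1 Glottal Epenthesis: [ibigedef] → [hibigedef]
2 Spirantization: [hibigedef] → [hivihezef]
3 Labial Nasal Assimilation: no change — [hivihezef]
4 t-Assibilation: no change — [hivihezef]
Rule 1 changed 1 position(s).

1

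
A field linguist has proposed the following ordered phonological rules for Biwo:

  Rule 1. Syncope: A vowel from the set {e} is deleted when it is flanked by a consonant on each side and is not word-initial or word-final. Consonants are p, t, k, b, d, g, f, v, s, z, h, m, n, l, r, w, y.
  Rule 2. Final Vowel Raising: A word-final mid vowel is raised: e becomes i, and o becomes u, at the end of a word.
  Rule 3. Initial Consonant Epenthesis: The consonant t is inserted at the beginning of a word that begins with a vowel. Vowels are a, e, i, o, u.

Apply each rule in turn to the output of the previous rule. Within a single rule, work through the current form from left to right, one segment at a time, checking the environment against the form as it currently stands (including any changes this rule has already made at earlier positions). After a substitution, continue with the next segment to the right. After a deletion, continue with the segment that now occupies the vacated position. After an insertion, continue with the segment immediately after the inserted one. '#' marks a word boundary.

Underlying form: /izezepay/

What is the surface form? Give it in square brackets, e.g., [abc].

[tizzpay]

Rule 1 Syncope: [izezepay] → [izzpay]
Rule 2 Final Vowel Raising: no change — [izzpay]
Rule 3 Initial Consonant Epenthesis: [izzpay] → [tizzpay]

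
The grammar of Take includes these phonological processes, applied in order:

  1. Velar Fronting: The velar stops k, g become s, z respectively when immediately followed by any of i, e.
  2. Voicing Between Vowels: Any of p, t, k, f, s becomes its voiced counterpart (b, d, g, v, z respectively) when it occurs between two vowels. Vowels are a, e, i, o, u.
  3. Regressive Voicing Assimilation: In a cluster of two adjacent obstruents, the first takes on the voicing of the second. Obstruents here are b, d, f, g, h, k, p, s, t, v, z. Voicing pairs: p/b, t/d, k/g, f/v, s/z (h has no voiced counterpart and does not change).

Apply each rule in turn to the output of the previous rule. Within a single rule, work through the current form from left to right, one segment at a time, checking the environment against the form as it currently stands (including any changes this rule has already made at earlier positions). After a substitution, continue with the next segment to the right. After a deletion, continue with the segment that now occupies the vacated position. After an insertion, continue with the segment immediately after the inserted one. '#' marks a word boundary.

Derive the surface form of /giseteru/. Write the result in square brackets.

1 Velar Fronting: [giseteru] → [ziseteru]
2 Voicing Between Vowels: [ziseteru] → [zizederu]
3 Regressive Voicing Assimilation: no change — [zizederu]

[zizederu]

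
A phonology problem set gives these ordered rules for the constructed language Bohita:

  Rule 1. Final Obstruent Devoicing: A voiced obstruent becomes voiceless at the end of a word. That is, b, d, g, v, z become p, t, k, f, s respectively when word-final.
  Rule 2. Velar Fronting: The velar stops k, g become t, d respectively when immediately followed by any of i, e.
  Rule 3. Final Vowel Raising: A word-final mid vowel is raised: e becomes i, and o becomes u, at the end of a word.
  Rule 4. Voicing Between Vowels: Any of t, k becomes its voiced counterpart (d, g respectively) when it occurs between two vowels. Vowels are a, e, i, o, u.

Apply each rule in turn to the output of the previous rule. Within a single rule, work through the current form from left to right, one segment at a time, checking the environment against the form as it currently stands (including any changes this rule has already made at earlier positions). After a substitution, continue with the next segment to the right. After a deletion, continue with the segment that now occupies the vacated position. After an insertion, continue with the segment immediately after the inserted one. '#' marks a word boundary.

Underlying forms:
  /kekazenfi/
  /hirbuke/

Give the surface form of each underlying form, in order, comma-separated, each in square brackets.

/kekazenfi/:
  Rule 1 Final Obstruent Devoicing: no change — [kekazenfi]
  Rule 2 Velar Fronting: [kekazenfi] → [tekazenfi]
  Rule 3 Final Vowel Raising: no change — [tekazenfi]
  Rule 4 Voicing Between Vowels: [tekazenfi] → [tegazenfi]
/hirbuke/:
  Rule 1 Final Obstruent Devoicing: no change — [hirbuke]
  Rule 2 Velar Fronting: [hirbuke] → [hirbute]
  Rule 3 Final Vowel Raising: [hirbute] → [hirbuti]
  Rule 4 Voicing Between Vowels: [hirbuti] → [hirbudi]

[tegazenfi], [hirbudi]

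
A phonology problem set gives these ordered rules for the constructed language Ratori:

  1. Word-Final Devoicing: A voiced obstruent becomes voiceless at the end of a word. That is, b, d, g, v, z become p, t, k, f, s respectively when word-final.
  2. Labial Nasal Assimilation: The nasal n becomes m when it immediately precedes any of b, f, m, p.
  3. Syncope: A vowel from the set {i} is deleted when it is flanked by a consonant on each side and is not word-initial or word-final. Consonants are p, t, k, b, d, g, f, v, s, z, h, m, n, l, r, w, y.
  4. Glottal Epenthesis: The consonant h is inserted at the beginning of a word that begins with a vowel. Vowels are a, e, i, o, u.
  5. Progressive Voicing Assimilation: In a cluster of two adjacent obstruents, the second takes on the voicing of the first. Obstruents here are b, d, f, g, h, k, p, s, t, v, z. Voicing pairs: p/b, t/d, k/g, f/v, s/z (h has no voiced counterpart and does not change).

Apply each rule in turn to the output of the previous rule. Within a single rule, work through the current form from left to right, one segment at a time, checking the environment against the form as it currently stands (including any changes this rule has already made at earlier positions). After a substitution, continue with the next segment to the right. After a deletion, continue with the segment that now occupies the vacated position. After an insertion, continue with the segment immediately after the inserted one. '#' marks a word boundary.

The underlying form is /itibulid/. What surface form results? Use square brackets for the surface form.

[hitpult]

1 Word-Final Devoicing: [itibulid] → [itibulit]
2 Labial Nasal Assimilation: no change — [itibulit]
3 Syncope: [itibulit] → [itbult]
4 Glottal Epenthesis: [itbult] → [hitbult]
5 Progressive Voicing Assimilation: [hitbult] → [hitpult]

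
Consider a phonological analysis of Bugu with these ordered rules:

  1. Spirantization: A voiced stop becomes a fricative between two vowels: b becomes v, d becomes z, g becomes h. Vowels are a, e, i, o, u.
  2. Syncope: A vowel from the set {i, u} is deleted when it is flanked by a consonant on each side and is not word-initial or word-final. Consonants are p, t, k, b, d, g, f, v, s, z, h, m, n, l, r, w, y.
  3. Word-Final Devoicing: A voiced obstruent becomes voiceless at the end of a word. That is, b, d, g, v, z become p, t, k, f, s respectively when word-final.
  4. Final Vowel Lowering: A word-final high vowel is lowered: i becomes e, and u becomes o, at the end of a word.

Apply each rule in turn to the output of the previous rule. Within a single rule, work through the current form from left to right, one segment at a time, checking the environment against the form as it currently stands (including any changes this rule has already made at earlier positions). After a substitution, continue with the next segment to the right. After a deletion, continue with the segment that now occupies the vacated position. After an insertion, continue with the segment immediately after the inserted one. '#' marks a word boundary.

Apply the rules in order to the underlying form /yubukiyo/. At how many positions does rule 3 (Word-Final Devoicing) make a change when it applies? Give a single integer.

1 Spirantization: [yubukiyo] → [yuvukiyo]
2 Syncope: [yuvukiyo] → [yvkyo]
3 Word-Final Devoicing: no change — [yvkyo]
4 Final Vowel Lowering: no change — [yvkyo]
Rule 3 changed 0 position(s).

0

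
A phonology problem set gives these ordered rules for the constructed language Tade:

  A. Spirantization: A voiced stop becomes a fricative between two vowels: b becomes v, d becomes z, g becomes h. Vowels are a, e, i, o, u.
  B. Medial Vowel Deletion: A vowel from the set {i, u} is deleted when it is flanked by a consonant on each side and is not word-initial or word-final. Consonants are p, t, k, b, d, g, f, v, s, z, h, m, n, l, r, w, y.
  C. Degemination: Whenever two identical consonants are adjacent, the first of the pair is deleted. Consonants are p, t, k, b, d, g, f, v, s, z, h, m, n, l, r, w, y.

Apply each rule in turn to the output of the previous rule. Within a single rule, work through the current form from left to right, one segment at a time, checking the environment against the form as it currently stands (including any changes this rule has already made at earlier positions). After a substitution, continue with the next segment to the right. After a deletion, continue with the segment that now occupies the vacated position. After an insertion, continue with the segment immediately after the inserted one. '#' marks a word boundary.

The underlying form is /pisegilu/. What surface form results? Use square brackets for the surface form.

[psehlu]

A Spirantization: [pisegilu] → [pisehilu]
B Medial Vowel Deletion: [pisehilu] → [psehlu]
C Degemination: no change — [psehlu]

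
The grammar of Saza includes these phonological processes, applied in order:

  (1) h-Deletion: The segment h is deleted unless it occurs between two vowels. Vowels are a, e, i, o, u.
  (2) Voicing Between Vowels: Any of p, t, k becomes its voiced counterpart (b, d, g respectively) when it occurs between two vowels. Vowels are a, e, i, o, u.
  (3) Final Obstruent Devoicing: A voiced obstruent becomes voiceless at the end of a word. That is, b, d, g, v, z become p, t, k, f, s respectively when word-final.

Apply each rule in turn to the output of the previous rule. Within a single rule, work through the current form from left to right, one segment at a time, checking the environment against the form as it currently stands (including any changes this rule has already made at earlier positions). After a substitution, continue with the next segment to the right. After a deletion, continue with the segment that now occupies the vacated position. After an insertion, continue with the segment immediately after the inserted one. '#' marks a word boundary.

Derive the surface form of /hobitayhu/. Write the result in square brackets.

[obidayu]

(1) h-Deletion: [hobitayhu] → [obitayu]
(2) Voicing Between Vowels: [obitayu] → [obidayu]
(3) Final Obstruent Devoicing: no change — [obidayu]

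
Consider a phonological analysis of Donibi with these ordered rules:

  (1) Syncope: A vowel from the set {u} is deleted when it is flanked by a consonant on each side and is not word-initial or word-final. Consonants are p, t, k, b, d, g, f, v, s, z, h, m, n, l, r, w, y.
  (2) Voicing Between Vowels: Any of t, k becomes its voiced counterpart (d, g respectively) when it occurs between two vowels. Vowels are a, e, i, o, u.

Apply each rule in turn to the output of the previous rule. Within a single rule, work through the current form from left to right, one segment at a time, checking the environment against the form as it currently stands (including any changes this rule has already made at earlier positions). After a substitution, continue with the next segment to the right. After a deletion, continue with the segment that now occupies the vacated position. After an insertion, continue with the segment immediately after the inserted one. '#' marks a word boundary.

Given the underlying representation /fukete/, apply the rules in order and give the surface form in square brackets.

[fkede]

(1) Syncope: [fukete] → [fkete]
(2) Voicing Between Vowels: [fkete] → [fkede]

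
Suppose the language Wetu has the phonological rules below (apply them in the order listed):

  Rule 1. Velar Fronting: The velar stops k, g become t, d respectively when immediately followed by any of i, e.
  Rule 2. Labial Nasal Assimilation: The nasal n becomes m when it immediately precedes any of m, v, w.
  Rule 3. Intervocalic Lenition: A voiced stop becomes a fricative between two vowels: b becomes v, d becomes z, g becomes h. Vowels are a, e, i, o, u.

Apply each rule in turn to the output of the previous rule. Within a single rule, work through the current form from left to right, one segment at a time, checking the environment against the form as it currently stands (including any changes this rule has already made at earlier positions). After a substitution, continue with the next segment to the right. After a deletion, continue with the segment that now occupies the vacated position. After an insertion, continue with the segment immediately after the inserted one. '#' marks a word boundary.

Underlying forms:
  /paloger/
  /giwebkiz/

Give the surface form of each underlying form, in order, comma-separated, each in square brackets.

[palozer], [diwebtiz]

/paloger/:
  Rule 1 Velar Fronting: [paloger] → [paloder]
  Rule 2 Labial Nasal Assimilation: no change — [paloder]
  Rule 3 Intervocalic Lenition: [paloder] → [palozer]
/giwebkiz/:
  Rule 1 Velar Fronting: [giwebkiz] → [diwebtiz]
  Rule 2 Labial Nasal Assimilation: no change — [diwebtiz]
  Rule 3 Intervocalic Lenition: no change — [diwebtiz]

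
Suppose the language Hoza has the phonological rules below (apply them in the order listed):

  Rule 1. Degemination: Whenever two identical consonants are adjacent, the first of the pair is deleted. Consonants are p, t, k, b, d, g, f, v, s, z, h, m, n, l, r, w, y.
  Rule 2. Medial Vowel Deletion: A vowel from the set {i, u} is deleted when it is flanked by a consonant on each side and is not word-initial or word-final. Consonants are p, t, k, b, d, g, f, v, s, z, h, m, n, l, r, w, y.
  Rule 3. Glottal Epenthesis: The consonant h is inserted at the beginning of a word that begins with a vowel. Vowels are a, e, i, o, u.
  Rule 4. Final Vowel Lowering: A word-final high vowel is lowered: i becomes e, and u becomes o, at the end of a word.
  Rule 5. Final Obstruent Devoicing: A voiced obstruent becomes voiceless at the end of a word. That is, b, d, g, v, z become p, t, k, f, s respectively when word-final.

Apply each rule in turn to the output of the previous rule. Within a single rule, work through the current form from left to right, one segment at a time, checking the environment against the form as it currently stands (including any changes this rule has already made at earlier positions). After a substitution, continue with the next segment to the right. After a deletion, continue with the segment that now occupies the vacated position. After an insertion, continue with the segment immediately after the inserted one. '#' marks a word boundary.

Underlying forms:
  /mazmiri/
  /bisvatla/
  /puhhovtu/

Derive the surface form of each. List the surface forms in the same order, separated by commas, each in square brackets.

[mazmre], [bsvatla], [phovto]

/mazmiri/:
  Rule 1 Degemination: no change — [mazmiri]
  Rule 2 Medial Vowel Deletion: [mazmiri] → [mazmri]
  Rule 3 Glottal Epenthesis: no change — [mazmri]
  Rule 4 Final Vowel Lowering: [mazmri] → [mazmre]
  Rule 5 Final Obstruent Devoicing: no change — [mazmre]
/bisvatla/:
  Rule 1 Degemination: no change — [bisvatla]
  Rule 2 Medial Vowel Deletion: [bisvatla] → [bsvatla]
  Rule 3 Glottal Epenthesis: no change — [bsvatla]
  Rule 4 Final Vowel Lowering: no change — [bsvatla]
  Rule 5 Final Obstruent Devoicing: no change — [bsvatla]
/puhhovtu/:
  Rule 1 Degemination: [puhhovtu] → [puhovtu]
  Rule 2 Medial Vowel Deletion: [puhovtu] → [phovtu]
  Rule 3 Glottal Epenthesis: no change — [phovtu]
  Rule 4 Final Vowel Lowering: [phovtu] → [phovto]
  Rule 5 Final Obstruent Devoicing: no change — [phovto]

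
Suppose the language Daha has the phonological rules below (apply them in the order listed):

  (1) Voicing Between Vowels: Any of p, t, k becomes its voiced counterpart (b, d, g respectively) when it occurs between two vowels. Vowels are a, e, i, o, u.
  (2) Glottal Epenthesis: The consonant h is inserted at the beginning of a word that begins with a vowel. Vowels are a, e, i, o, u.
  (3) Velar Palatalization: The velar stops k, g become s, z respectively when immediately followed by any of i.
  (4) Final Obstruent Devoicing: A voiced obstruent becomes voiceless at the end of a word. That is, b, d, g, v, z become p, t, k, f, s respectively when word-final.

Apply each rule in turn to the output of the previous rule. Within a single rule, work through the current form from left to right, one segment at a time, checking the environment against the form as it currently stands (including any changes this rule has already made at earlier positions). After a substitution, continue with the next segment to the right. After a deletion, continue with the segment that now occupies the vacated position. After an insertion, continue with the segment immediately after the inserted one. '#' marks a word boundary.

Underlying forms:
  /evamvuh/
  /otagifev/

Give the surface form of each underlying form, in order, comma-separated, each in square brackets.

[hevamvuh], [hodazifef]

/evamvuh/:
  (1) Voicing Between Vowels: no change — [evamvuh]
  (2) Glottal Epenthesis: [evamvuh] → [hevamvuh]
  (3) Velar Palatalization: no change — [hevamvuh]
  (4) Final Obstruent Devoicing: no change — [hevamvuh]
/otagifev/:
  (1) Voicing Between Vowels: [otagifev] → [odagifev]
  (2) Glottal Epenthesis: [odagifev] → [hodagifev]
  (3) Velar Palatalization: [hodagifev] → [hodazifev]
  (4) Final Obstruent Devoicing: [hodazifev] → [hodazifef]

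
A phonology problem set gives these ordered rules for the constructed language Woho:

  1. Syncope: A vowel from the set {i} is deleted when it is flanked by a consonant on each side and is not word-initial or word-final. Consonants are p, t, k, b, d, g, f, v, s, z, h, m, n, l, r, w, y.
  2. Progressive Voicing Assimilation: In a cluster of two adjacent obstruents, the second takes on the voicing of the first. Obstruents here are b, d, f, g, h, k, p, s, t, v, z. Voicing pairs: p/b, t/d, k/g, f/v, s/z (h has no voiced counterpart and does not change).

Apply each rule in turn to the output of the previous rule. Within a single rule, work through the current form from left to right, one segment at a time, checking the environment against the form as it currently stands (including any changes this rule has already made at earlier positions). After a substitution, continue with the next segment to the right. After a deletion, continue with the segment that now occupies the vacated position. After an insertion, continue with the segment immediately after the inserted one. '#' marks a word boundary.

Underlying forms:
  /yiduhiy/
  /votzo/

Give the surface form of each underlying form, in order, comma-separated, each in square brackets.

[yduhy], [votso]

/yiduhiy/:
  1 Syncope: [yiduhiy] → [yduhy]
  2 Progressive Voicing Assimilation: no change — [yduhy]
/votzo/:
  1 Syncope: no change — [votzo]
  2 Progressive Voicing Assimilation: [votzo] → [votso]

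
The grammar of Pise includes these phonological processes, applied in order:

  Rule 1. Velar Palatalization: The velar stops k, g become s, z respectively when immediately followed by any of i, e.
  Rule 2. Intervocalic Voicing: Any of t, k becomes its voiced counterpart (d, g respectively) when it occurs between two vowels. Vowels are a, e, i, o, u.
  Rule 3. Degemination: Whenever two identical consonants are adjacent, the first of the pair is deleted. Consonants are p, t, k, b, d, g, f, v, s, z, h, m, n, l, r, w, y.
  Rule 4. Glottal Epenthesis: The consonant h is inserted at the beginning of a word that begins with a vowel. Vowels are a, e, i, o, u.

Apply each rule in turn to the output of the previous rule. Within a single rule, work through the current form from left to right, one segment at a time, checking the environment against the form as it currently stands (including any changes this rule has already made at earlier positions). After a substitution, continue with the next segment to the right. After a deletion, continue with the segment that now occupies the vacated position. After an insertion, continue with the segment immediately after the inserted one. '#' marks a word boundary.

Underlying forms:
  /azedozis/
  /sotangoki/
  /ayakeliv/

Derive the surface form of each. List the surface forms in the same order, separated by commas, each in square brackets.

/azedozis/:
  Rule 1 Velar Palatalization: no change — [azedozis]
  Rule 2 Intervocalic Voicing: no change — [azedozis]
  Rule 3 Degemination: no change — [azedozis]
  Rule 4 Glottal Epenthesis: [azedozis] → [hazedozis]
/sotangoki/:
  Rule 1 Velar Palatalization: [sotangoki] → [sotangosi]
  Rule 2 Intervocalic Voicing: [sotangosi] → [sodangosi]
  Rule 3 Degemination: no change — [sodangosi]
  Rule 4 Glottal Epenthesis: no change — [sodangosi]
/ayakeliv/:
  Rule 1 Velar Palatalization: [ayakeliv] → [ayaseliv]
  Rule 2 Intervocalic Voicing: no change — [ayaseliv]
  Rule 3 Degemination: no change — [ayaseliv]
  Rule 4 Glottal Epenthesis: [ayaseliv] → [hayaseliv]

[hazedozis], [sodangosi], [hayaseliv]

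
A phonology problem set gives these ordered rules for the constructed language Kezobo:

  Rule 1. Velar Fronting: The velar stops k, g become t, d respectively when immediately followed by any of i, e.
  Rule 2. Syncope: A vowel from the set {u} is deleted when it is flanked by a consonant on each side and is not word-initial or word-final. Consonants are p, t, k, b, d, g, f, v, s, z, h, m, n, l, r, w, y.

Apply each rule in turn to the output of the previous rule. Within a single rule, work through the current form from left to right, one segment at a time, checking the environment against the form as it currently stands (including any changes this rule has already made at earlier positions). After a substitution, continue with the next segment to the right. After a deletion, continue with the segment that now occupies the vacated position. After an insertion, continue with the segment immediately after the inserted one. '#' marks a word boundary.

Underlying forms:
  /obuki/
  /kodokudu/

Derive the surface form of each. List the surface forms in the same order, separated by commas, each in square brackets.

[obti], [kodokdu]

/obuki/:
  Rule 1 Velar Fronting: [obuki] → [obuti]
  Rule 2 Syncope: [obuti] → [obti]
/kodokudu/:
  Rule 1 Velar Fronting: no change — [kodokudu]
  Rule 2 Syncope: [kodokudu] → [kodokdu]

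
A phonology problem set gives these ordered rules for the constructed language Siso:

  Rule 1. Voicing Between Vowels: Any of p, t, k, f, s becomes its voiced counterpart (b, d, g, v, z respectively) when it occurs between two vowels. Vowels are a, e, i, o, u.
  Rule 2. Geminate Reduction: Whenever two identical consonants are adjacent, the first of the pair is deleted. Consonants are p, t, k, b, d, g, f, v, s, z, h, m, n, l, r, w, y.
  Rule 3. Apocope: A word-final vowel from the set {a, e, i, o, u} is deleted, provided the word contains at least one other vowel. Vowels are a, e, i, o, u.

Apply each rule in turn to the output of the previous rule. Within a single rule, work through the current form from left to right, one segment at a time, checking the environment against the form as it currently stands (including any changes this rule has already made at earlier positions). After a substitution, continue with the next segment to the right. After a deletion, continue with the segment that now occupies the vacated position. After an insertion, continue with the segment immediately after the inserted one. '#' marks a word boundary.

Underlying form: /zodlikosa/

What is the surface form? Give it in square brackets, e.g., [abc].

Rule 1 Voicing Between Vowels: [zodlikosa] → [zodligoza]
Rule 2 Geminate Reduction: no change — [zodligoza]
Rule 3 Apocope: [zodligoza] → [zodligoz]

[zodligoz]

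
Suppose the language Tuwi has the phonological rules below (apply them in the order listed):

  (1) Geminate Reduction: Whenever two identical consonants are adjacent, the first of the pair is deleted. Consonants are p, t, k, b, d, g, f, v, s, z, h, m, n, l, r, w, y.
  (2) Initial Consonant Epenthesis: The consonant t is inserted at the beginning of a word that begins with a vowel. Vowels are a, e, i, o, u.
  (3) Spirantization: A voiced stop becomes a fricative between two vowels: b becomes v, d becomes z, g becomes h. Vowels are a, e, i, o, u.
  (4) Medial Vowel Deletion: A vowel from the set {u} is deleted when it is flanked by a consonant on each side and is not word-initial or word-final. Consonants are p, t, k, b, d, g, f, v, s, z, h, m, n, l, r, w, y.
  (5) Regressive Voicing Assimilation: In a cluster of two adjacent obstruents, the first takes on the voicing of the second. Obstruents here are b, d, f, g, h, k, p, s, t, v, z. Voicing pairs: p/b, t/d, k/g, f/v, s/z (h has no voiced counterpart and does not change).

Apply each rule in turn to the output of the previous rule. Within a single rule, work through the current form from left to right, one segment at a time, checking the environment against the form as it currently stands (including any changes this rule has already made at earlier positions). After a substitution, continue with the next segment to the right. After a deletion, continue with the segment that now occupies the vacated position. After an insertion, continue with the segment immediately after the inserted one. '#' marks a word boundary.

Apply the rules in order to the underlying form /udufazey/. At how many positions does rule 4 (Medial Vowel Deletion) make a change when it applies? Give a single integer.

(1) Geminate Reduction: no change — [udufazey]
(2) Initial Consonant Epenthesis: [udufazey] → [tudufazey]
(3) Spirantization: [tudufazey] → [tuzufazey]
(4) Medial Vowel Deletion: [tuzufazey] → [tzfazey]
(5) Regressive Voicing Assimilation: [tzfazey] → [dsfazey]
Rule 4 changed 2 position(s).

2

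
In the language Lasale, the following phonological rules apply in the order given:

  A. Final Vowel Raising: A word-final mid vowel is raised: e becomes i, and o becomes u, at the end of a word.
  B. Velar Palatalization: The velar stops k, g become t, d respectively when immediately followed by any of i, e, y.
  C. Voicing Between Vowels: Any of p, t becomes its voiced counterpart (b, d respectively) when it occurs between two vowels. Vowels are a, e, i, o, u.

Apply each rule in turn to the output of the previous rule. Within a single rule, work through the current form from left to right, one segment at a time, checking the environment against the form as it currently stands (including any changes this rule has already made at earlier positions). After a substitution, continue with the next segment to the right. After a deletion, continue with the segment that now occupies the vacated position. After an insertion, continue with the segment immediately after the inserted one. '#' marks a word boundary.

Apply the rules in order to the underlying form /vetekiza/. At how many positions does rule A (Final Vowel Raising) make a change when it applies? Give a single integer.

0

A Final Vowel Raising: no change — [vetekiza]
B Velar Palatalization: [vetekiza] → [vetetiza]
C Voicing Between Vowels: [vetetiza] → [vedediza]
Rule A changed 0 position(s).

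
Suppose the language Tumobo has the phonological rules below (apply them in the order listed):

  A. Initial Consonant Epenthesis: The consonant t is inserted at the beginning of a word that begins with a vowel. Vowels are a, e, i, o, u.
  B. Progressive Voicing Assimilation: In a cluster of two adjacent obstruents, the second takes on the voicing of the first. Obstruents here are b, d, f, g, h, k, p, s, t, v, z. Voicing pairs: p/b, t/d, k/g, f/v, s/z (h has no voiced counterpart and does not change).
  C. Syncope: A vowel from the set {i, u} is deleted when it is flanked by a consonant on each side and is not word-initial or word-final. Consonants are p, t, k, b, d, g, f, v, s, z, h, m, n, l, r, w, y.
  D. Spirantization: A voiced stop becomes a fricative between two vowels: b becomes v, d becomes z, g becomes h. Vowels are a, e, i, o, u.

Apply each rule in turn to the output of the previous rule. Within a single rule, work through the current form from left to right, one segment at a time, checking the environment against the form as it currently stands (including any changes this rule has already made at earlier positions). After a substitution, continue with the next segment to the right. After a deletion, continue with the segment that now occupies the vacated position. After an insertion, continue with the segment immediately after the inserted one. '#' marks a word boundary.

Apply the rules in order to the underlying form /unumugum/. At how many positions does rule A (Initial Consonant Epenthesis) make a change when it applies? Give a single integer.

A Initial Consonant Epenthesis: [unumugum] → [tunumugum]
B Progressive Voicing Assimilation: no change — [tunumugum]
C Syncope: [tunumugum] → [tnmgm]
D Spirantization: no change — [tnmgm]
Rule A changed 1 position(s).

1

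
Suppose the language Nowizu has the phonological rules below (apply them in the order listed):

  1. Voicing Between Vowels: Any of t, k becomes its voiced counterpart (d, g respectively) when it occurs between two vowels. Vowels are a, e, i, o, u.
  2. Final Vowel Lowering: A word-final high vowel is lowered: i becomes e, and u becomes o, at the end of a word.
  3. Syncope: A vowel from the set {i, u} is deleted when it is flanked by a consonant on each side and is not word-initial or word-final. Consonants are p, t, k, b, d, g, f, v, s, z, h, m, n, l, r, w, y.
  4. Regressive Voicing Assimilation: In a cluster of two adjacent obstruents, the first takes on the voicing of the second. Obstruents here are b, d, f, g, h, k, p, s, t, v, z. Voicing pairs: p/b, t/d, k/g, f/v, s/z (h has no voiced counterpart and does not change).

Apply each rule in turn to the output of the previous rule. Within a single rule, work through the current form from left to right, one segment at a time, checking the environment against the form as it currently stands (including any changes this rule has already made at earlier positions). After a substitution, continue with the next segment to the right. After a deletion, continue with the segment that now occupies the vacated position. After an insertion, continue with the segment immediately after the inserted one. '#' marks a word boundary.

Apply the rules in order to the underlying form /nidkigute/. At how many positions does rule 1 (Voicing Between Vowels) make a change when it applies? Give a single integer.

1

1 Voicing Between Vowels: [nidkigute] → [nidkigude]
2 Final Vowel Lowering: no change — [nidkigude]
3 Syncope: [nidkigude] → [ndkgde]
4 Regressive Voicing Assimilation: [ndkgde] → [ntggde]
Rule 1 changed 1 position(s).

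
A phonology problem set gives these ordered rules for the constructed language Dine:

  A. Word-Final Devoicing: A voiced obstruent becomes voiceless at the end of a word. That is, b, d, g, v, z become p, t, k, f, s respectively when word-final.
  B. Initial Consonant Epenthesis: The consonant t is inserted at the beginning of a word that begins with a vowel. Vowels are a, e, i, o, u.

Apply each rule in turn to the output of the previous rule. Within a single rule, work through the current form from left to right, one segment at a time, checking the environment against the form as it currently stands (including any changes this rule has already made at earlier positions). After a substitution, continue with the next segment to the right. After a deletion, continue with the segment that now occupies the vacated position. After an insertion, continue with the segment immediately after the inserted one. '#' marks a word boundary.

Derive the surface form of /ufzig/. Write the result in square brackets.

[tufzik]

A Word-Final Devoicing: [ufzig] → [ufzik]
B Initial Consonant Epenthesis: [ufzik] → [tufzik]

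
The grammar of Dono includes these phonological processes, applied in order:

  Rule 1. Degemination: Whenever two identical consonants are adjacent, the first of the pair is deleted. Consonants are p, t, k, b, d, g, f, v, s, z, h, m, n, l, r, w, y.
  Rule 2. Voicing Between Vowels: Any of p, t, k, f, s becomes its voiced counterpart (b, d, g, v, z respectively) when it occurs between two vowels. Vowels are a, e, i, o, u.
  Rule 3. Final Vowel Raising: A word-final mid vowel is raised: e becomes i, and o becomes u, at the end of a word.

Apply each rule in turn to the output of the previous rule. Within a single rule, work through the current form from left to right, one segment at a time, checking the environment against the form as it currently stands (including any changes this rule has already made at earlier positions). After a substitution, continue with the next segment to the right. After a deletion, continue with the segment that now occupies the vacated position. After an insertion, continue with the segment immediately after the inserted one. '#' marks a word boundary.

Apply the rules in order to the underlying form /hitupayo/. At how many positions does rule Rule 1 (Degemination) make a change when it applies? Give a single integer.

0

Rule 1 Degemination: no change — [hitupayo]
Rule 2 Voicing Between Vowels: [hitupayo] → [hidubayo]
Rule 3 Final Vowel Raising: [hidubayo] → [hidubayu]
Rule Rule 1 changed 0 position(s).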